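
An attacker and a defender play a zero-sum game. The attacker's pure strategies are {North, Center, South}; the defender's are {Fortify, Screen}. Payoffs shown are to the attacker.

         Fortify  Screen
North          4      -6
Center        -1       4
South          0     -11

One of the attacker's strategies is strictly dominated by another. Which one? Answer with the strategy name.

South

North gives a strictly higher payoff than South against every column: 4 > 0, -6 > -11.
So South is strictly dominated and the attacker never plays it.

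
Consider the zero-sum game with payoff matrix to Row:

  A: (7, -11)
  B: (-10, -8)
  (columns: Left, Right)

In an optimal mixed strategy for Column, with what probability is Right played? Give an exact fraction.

17/20

Row minima: A → -11, B → -10; maximin = -10.
Column maxima: Left → 7, Right → -8; minimax = -8.
-10 ≠ -8, so there is no saddle point; optimal play is mixed.
Let Row play A with probability p. Expected payoff against Left: 7p + (-10)(1−p) = 17p − 10; against Right: (-11)p + (-8)(1−p) = −3p − 8.
Setting these equal: 17p − 10 = −3p − 8 ⇒ 20p = 2 ⇒ p = 1/10, and the value is (17)·(1/10) − 10 = -83/10.
For Column: with q = P(Left), equating A's and B's payoffs gives 18q − 11 = −2q − 8 ⇒ q = 3/20.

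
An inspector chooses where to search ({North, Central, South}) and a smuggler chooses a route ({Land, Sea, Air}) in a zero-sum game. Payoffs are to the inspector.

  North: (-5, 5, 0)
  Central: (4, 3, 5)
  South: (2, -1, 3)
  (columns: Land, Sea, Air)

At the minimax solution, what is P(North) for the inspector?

1/11

Row minima: North → -5, Central → 3, South → -1; maximin = 3.
Column maxima: Land → 4, Sea → 5, Air → 5; minimax = 4.
3 ≠ 4, so there is no saddle point; optimal play is mixed.
South is strictly dominated by Central, so the inspector never plays it.
Air is strictly dominated by Land (it gives the inspector strictly more in every row), so the smuggler never plays it.
On the remaining 2×2 (North, Central vs Land, Sea):
Let the inspector play North with probability p. Expected payoff against Land: (-5)p + 4(1−p) = −9p + 4; against Sea: 5p + 3(1−p) = 2p + 3.
Setting these equal: −9p + 4 = 2p + 3 ⇒ −11p = -1 ⇒ p = 1/11, and the value is (-9)·(1/11) + 4 = 35/11.
For the smuggler: with q = P(Land), equating North's and Central's payoffs gives −10q + 5 = q + 3 ⇒ q = 2/11.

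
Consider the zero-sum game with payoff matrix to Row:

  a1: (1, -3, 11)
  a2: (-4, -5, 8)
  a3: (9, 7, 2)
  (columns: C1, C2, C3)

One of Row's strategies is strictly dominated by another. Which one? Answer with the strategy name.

a2

a1 gives a strictly higher payoff than a2 against every column: 1 > -4, -3 > -5, 11 > 8.
So a2 is strictly dominated and Row never plays it.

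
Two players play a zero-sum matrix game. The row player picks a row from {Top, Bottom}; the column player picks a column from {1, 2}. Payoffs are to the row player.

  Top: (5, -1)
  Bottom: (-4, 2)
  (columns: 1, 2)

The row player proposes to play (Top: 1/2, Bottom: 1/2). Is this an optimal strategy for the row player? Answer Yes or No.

Against 1 this mix gives (1/2)·5 + (1/2)·(-4) = 1/2.
Against 2 this mix gives (1/2)·(-1) + (1/2)·2 = 1/2.
All of the column player's active replies (1, 2) yield 1/2, and no column does worse for the row player. The mix makes the column player indifferent and guarantees 1/2, so it is optimal.

Yes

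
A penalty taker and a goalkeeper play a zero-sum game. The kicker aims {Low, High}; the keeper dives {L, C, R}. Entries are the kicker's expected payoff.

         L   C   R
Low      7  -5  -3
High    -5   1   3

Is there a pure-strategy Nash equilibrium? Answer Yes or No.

No

Row minima: Low → -5, High → -5; maximin = -5.
Column maxima: L → 7, C → 1, R → 3; minimax = 1.
-5 ≠ 1, so no pure-strategy equilibrium exists.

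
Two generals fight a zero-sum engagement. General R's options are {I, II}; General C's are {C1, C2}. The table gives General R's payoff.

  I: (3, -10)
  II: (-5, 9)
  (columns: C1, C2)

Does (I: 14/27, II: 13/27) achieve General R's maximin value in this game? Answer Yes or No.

Yes

Against C1 this mix gives (14/27)·3 + (13/27)·(-5) = -23/27.
Against C2 this mix gives (14/27)·(-10) + (13/27)·9 = -23/27.
All of General C's active replies (C1, C2) yield -23/27, and no column does worse for General R. The mix makes General C indifferent and guarantees -23/27, so it is optimal.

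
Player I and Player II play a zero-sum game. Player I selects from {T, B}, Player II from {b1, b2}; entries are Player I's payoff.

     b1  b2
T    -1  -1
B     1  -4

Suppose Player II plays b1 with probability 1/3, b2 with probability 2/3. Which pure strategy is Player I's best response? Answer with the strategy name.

T

Expected payoff of T: (1/3)·(-1) + (2/3)·(-1) = -1.
Expected payoff of B: (1/3)·1 + (2/3)·(-4) = -7/3.
The largest is -1, so Player I's best response is T.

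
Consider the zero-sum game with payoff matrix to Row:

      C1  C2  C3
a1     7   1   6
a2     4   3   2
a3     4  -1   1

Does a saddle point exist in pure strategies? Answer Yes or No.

No

Row minima: a1 → 1, a2 → 2, a3 → -1; maximin = 2.
Column maxima: C1 → 7, C2 → 3, C3 → 6; minimax = 3.
2 ≠ 3, so no pure-strategy equilibrium exists.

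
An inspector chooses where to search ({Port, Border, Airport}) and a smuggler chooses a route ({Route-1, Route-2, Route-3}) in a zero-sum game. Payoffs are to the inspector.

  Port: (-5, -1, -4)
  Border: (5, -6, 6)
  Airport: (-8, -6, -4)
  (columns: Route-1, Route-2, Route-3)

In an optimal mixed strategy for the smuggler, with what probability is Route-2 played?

Row minima: Port → -5, Border → -6, Airport → -8; maximin = -5.
Column maxima: Route-1 → 5, Route-2 → -1, Route-3 → 6; minimax = -1.
-5 ≠ -1, so there is no saddle point; optimal play is mixed.
Route-3 is strictly dominated by Route-1 (it gives the inspector strictly more in every row), so the smuggler never plays it.
With Route-3 eliminated, Airport is strictly dominated by Port (Port gives the inspector strictly more in every remaining column), so the inspector never plays it.
On the remaining 2×2 (Port, Border vs Route-1, Route-2):
Let the inspector play Port with probability p. Expected payoff against Route-1: (-5)p + 5(1−p) = −10p + 5; against Route-2: (-1)p + (-6)(1−p) = 5p − 6.
Setting these equal: −10p + 5 = 5p − 6 ⇒ −15p = -11 ⇒ p = 11/15, and the value is (-10)·(11/15) + 5 = -7/3.
For the smuggler: with q = P(Route-1), equating Port's and Border's payoffs gives −4q − 1 = 11q − 6 ⇒ q = 1/3.

2/3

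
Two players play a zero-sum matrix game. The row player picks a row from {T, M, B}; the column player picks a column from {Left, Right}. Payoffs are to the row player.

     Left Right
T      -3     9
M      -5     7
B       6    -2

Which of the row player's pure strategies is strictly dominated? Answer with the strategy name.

T gives a strictly higher payoff than M against every column: -3 > -5, 9 > 7.
So M is strictly dominated and the row player never plays it.

M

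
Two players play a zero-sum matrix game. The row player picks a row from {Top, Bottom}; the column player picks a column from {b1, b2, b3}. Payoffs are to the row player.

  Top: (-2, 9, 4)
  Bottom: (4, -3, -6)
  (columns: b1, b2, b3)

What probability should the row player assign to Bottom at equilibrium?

3/8

Row minima: Top → -2, Bottom → -6; maximin = -2.
Column maxima: b1 → 4, b2 → 9, b3 → 4; minimax = 4.
-2 ≠ 4, so there is no saddle point; optimal play is mixed.
b2 is strictly dominated by b3 (it gives the row player strictly more in every row), so the column player never plays it.
On the remaining 2×2 (Top, Bottom vs b1, b3):
Let the row player play Top with probability p. Expected payoff against b1: (-2)p + 4(1−p) = −6p + 4; against b3: 4p + (-6)(1−p) = 10p − 6.
Setting these equal: −6p + 4 = 10p − 6 ⇒ −16p = -10 ⇒ p = 5/8, and the value is (-6)·(5/8) + 4 = 1/4.
For the column player: with q = P(b1), equating Top's and Bottom's payoffs gives −6q + 4 = 10q − 6 ⇒ q = 5/8.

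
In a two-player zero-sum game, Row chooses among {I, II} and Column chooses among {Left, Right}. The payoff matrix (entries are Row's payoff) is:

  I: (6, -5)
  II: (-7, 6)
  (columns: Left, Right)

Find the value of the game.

Row minima: I → -5, II → -7; maximin = -5.
Column maxima: Left → 6, Right → 6; minimax = 6.
-5 ≠ 6, so there is no saddle point; optimal play is mixed.
Let Row play I with probability p. Expected payoff against Left: 6p + (-7)(1−p) = 13p − 7; against Right: (-5)p + 6(1−p) = −11p + 6.
Setting these equal: 13p − 7 = −11p + 6 ⇒ 24p = 13 ⇒ p = 13/24, and the value is (13)·(13/24) − 7 = 1/24.
For Column: with q = P(Left), equating I's and II's payoffs gives 11q − 5 = −13q + 6 ⇒ q = 11/24.

1/24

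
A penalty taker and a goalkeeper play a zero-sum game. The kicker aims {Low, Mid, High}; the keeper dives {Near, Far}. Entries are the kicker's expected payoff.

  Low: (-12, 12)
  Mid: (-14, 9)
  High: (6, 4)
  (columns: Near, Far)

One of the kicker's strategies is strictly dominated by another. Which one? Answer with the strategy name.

Mid

Low gives a strictly higher payoff than Mid against every column: -12 > -14, 12 > 9.
So Mid is strictly dominated and the kicker never plays it.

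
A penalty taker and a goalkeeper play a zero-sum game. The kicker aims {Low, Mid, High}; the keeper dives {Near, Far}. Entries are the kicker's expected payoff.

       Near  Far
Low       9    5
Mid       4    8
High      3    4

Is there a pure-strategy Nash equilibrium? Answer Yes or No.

Row minima: Low → 5, Mid → 4, High → 3; maximin = 5.
Column maxima: Near → 9, Far → 8; minimax = 8.
5 ≠ 8, so no pure-strategy equilibrium exists.

No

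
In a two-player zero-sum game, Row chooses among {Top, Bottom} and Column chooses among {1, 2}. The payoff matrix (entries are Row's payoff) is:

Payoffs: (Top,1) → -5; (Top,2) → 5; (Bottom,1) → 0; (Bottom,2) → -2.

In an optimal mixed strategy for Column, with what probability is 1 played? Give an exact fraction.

Row minima: Top → -5, Bottom → -2; maximin = -2.
Column maxima: 1 → 0, 2 → 5; minimax = 0.
-2 ≠ 0, so there is no saddle point; optimal play is mixed.
Let Row play Top with probability p. Expected payoff against 1: (-5)p + 0(1−p) = −5p; against 2: 5p + (-2)(1−p) = 7p − 2.
Setting these equal: −5p = 7p − 2 ⇒ −12p = -2 ⇒ p = 1/6, and the value is (-5)·(1/6) = -5/6.
For Column: with q = P(1), equating Top's and Bottom's payoffs gives −10q + 5 = 2q − 2 ⇒ q = 7/12.

7/12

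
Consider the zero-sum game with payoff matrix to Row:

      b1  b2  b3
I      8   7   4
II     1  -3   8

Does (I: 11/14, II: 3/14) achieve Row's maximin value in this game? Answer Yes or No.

Yes

Against b1 this mix gives (11/14)·8 + (3/14)·1 = 13/2.
Against b2 this mix gives (11/14)·7 + (3/14)·(-3) = 34/7.
Against b3 this mix gives (11/14)·4 + (3/14)·8 = 34/7.
All of Column's active replies (b2, b3) yield 34/7, and no column does worse for Row. The mix makes Column indifferent and guarantees 34/7, so it is optimal.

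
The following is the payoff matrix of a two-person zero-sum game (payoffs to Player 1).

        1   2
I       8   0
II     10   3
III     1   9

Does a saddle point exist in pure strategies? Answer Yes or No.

No

Row minima: I → 0, II → 3, III → 1; maximin = 3.
Column maxima: 1 → 10, 2 → 9; minimax = 9.
3 ≠ 9, so no pure-strategy equilibrium exists.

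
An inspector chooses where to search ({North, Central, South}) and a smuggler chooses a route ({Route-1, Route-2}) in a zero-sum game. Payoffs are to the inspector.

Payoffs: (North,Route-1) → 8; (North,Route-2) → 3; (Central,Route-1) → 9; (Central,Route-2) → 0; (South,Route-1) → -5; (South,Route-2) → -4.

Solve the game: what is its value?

3

Row minima: North → 3, Central → 0, South → -5; maximin = 3.
Column maxima: Route-1 → 9, Route-2 → 3; minimax = 3.
Since maximin = minimax = 3, there is a saddle point and the value is 3.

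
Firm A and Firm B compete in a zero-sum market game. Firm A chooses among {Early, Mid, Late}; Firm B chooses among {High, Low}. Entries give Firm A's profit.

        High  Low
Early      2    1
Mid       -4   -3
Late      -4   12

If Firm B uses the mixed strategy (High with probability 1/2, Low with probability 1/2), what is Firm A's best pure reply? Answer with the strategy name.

Late

Expected payoff of Early: (1/2)·2 + (1/2)·1 = 3/2.
Expected payoff of Mid: (1/2)·(-4) + (1/2)·(-3) = -7/2.
Expected payoff of Late: (1/2)·(-4) + (1/2)·12 = 4.
The largest is 4, so Firm A's best response is Late.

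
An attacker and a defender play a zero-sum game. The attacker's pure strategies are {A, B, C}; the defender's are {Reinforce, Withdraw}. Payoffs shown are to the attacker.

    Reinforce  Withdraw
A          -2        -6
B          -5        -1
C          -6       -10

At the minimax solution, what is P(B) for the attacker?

1/2

Row minima: A → -6, B → -5, C → -10; maximin = -5.
Column maxima: Reinforce → -2, Withdraw → -1; minimax = -2.
-5 ≠ -2, so there is no saddle point; optimal play is mixed.
C is strictly dominated by A, so the attacker never plays it.
On the remaining 2×2 (A, B vs Reinforce, Withdraw):
Let the attacker play A with probability p. Expected payoff against Reinforce: (-2)p + (-5)(1−p) = 3p − 5; against Withdraw: (-6)p + (-1)(1−p) = −5p − 1.
Setting these equal: 3p − 5 = −5p − 1 ⇒ 8p = 4 ⇒ p = 1/2, and the value is (3)·(1/2) − 5 = -7/2.
For the defender: with q = P(Reinforce), equating A's and B's payoffs gives 4q − 6 = −4q − 1 ⇒ q = 5/8.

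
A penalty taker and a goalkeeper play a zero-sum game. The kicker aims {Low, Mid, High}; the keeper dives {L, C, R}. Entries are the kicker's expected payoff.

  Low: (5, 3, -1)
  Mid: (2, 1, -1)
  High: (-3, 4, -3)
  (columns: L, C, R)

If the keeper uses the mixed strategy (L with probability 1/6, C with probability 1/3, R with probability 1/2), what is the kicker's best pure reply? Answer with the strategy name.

Expected payoff of Low: (1/6)·5 + (1/3)·3 + (1/2)·(-1) = 4/3.
Expected payoff of Mid: (1/6)·2 + (1/3)·1 + (1/2)·(-1) = 1/6.
Expected payoff of High: (1/6)·(-3) + (1/3)·4 + (1/2)·(-3) = -2/3.
The largest is 4/3, so the kicker's best response is Low.

Low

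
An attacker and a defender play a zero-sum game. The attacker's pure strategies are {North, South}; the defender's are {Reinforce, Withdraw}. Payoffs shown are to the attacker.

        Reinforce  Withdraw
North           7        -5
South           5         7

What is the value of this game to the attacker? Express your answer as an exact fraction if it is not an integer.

37/7

Row minima: North → -5, South → 5; maximin = 5.
Column maxima: Reinforce → 7, Withdraw → 7; minimax = 7.
5 ≠ 7, so there is no saddle point; optimal play is mixed.
Let the attacker play North with probability p. Expected payoff against Reinforce: 7p + 5(1−p) = 2p + 5; against Withdraw: (-5)p + 7(1−p) = −12p + 7.
Setting these equal: 2p + 5 = −12p + 7 ⇒ 14p = 2 ⇒ p = 1/7, and the value is (2)·(1/7) + 5 = 37/7.
For the defender: with q = P(Reinforce), equating North's and South's payoffs gives 12q − 5 = −2q + 7 ⇒ q = 6/7.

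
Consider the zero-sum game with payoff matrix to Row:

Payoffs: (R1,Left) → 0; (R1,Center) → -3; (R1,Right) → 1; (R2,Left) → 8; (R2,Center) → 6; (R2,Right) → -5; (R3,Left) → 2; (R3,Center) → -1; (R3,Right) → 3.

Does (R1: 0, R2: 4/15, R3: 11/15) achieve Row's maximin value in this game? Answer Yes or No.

Against Left this mix gives (4/15)·8 + (11/15)·2 = 18/5.
Against Center this mix gives (4/15)·6 + (11/15)·(-1) = 13/15.
Against Right this mix gives (4/15)·(-5) + (11/15)·3 = 13/15.
All of Column's active replies (Center, Right) yield 13/15, and no column does worse for Row. The mix makes Column indifferent and guarantees 13/15, so it is optimal.

Yes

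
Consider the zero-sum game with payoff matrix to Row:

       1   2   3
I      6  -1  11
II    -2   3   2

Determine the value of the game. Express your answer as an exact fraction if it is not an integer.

4/3

Row minima: I → -1, II → -2; maximin = -1.
Column maxima: 1 → 6, 2 → 3, 3 → 11; minimax = 3.
-1 ≠ 3, so there is no saddle point; optimal play is mixed.
3 is strictly dominated by 1 (it gives Row strictly more in every row), so Column never plays it.
On the remaining 2×2 (I, II vs 1, 2):
Let Row play I with probability p. Expected payoff against 1: 6p + (-2)(1−p) = 8p − 2; against 2: (-1)p + 3(1−p) = −4p + 3.
Setting these equal: 8p − 2 = −4p + 3 ⇒ 12p = 5 ⇒ p = 5/12, and the value is (8)·(5/12) − 2 = 4/3.
For Column: with q = P(1), equating I's and II's payoffs gives 7q − 1 = −5q + 3 ⇒ q = 1/3.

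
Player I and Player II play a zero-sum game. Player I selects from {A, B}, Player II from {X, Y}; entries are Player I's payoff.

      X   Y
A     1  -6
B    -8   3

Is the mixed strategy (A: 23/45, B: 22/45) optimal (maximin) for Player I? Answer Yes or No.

Against X this mix gives (23/45)·1 + (22/45)·(-8) = -17/5.
Against Y this mix gives (23/45)·(-6) + (22/45)·3 = -8/5.
Player II will play X, holding Player I to -17/5. Shifting weight toward the row that does better against X would raise this floor (the equalizing mix achieves -5/2 against both X and Y), so the proposed strategy is not optimal.

No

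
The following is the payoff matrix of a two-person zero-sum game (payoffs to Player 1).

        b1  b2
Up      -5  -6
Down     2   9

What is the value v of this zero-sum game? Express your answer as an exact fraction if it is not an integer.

Row minima: Up → -6, Down → 2; maximin = 2.
Column maxima: b1 → 2, b2 → 9; minimax = 2.
Since maximin = minimax = 2, there is a saddle point and the value is 2.

2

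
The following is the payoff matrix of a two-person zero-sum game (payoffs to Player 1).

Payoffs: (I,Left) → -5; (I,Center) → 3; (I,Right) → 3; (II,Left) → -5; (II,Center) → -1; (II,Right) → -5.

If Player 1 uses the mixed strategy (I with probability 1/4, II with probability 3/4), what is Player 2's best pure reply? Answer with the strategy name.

If Player 2 plays Left, Player 1's expected payoff is (1/4)·(-5) + (3/4)·(-5) = -5.
If Player 2 plays Center, Player 1's expected payoff is (1/4)·3 + (3/4)·(-1) = 0.
If Player 2 plays Right, Player 1's expected payoff is (1/4)·3 + (3/4)·(-5) = -3.
Player 2 minimizes Player 1's payoff; the smallest is -5, so the best response is Left.

Left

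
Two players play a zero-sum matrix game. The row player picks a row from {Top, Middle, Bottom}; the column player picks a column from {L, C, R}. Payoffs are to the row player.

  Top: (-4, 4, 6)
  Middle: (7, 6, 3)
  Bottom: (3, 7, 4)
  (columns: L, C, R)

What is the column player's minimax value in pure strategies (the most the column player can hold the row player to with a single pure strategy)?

Column maxima: L → 7, C → 7, R → 6.
The smallest of these is 6.

6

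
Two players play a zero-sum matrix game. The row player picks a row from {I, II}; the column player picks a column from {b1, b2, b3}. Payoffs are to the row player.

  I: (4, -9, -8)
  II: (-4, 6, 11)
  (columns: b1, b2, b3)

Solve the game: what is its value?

-12/23

Row minima: I → -9, II → -4; maximin = -4.
Column maxima: b1 → 4, b2 → 6, b3 → 11; minimax = 4.
-4 ≠ 4, so there is no saddle point; optimal play is mixed.
b3 is strictly dominated by b2 (it gives the row player strictly more in every row), so the column player never plays it.
On the remaining 2×2 (I, II vs b1, b2):
Let the row player play I with probability p. Expected payoff against b1: 4p + (-4)(1−p) = 8p − 4; against b2: (-9)p + 6(1−p) = −15p + 6.
Setting these equal: 8p − 4 = −15p + 6 ⇒ 23p = 10 ⇒ p = 10/23, and the value is (8)·(10/23) − 4 = -12/23.
For the column player: with q = P(b1), equating I's and II's payoffs gives 13q − 9 = −10q + 6 ⇒ q = 15/23.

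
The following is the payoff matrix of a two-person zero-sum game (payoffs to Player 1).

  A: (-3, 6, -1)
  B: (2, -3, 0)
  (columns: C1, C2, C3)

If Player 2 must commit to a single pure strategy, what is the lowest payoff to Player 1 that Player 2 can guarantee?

0

Column maxima: C1 → 2, C2 → 6, C3 → 0.
The smallest of these is 0.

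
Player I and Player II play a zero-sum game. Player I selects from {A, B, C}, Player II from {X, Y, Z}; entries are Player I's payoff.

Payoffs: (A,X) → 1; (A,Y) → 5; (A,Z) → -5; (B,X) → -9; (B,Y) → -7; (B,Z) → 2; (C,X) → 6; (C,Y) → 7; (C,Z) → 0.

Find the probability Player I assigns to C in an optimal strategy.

11/17

Row minima: A → -5, B → -9, C → 0; maximin = 0.
Column maxima: X → 6, Y → 7, Z → 2; minimax = 2.
0 ≠ 2, so there is no saddle point; optimal play is mixed.
A is strictly dominated by C, so Player I never plays it.
Y is strictly dominated by X (it gives Player I strictly more in every row), so Player II never plays it.
On the remaining 2×2 (B, C vs X, Z):
Let Player I play B with probability p. Expected payoff against X: (-9)p + 6(1−p) = −15p + 6; against Z: 2p + 0(1−p) = 2p.
Setting these equal: −15p + 6 = 2p ⇒ −17p = -6 ⇒ p = 6/17, and the value is (-15)·(6/17) + 6 = 12/17.
For Player II: with q = P(X), equating B's and C's payoffs gives −11q + 2 = 6q ⇒ q = 2/17.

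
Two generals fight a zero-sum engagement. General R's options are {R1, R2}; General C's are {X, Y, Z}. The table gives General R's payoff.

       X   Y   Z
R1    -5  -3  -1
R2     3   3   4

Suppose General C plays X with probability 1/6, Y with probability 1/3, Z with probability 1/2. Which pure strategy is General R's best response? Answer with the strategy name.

Expected payoff of R1: (1/6)·(-5) + (1/3)·(-3) + (1/2)·(-1) = -7/3.
Expected payoff of R2: (1/6)·3 + (1/3)·3 + (1/2)·4 = 7/2.
The largest is 7/2, so General R's best response is R2.

R2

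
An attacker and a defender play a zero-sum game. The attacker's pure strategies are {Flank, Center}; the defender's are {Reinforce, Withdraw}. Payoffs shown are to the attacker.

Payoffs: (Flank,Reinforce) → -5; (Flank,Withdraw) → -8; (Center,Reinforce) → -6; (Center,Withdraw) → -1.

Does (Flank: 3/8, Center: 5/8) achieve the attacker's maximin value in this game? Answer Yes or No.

Against Reinforce this mix gives (3/8)·(-5) + (5/8)·(-6) = -45/8.
Against Withdraw this mix gives (3/8)·(-8) + (5/8)·(-1) = -29/8.
The defender will play Reinforce, holding the attacker to -45/8. Shifting weight toward the row that does better against Reinforce would raise this floor (the equalizing mix achieves -43/8 against both Reinforce and Withdraw), so the proposed strategy is not optimal.

No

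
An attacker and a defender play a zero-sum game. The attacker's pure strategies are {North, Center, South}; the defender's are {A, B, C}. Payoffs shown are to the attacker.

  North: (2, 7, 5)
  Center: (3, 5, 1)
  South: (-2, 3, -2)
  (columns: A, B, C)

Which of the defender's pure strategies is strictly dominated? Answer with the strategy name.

B

A holds the attacker's payoff strictly below B in every row: 2 < 7, 3 < 5, -2 < 3.
So B is strictly dominated for the defender.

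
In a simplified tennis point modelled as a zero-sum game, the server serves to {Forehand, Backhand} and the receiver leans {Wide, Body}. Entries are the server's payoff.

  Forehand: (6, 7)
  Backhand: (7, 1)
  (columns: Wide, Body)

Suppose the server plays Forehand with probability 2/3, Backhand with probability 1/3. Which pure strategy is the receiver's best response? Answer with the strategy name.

If the receiver plays Wide, the server's expected payoff is (2/3)·6 + (1/3)·7 = 19/3.
If the receiver plays Body, the server's expected payoff is (2/3)·7 + (1/3)·1 = 5.
The receiver minimizes the server's payoff; the smallest is 5, so the best response is Body.

Body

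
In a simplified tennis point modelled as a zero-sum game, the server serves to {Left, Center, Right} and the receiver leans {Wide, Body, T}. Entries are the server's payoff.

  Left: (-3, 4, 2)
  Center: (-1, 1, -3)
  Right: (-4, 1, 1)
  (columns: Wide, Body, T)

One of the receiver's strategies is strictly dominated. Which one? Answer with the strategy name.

Wide holds the server's payoff strictly below Body in every row: -3 < 4, -1 < 1, -4 < 1.
So Body is strictly dominated for the receiver.

Body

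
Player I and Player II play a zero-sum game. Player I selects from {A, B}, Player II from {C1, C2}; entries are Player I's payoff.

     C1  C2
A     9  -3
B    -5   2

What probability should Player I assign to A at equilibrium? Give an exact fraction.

7/19

Row minima: A → -3, B → -5; maximin = -3.
Column maxima: C1 → 9, C2 → 2; minimax = 2.
-3 ≠ 2, so there is no saddle point; optimal play is mixed.
Let Player I play A with probability p. Expected payoff against C1: 9p + (-5)(1−p) = 14p − 5; against C2: (-3)p + 2(1−p) = −5p + 2.
Setting these equal: 14p − 5 = −5p + 2 ⇒ 19p = 7 ⇒ p = 7/19, and the value is (14)·(7/19) − 5 = 3/19.
For Player II: with q = P(C1), equating A's and B's payoffs gives 12q − 3 = −7q + 2 ⇒ q = 5/19.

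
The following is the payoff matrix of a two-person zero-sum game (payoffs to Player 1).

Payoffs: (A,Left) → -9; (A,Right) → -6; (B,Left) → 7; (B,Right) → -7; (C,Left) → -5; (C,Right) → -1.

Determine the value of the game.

Row minima: A → -9, B → -7, C → -5; maximin = -5.
Column maxima: Left → 7, Right → -1; minimax = -1.
-5 ≠ -1, so there is no saddle point; optimal play is mixed.
A is strictly dominated by C, so Player 1 never plays it.
On the remaining 2×2 (B, C vs Left, Right):
Let Player 1 play B with probability p. Expected payoff against Left: 7p + (-5)(1−p) = 12p − 5; against Right: (-7)p + (-1)(1−p) = −6p − 1.
Setting these equal: 12p − 5 = −6p − 1 ⇒ 18p = 4 ⇒ p = 2/9, and the value is (12)·(2/9) − 5 = -7/3.
For Player 2: with q = P(Left), equating B's and C's payoffs gives 14q − 7 = −4q − 1 ⇒ q = 1/3.

-7/3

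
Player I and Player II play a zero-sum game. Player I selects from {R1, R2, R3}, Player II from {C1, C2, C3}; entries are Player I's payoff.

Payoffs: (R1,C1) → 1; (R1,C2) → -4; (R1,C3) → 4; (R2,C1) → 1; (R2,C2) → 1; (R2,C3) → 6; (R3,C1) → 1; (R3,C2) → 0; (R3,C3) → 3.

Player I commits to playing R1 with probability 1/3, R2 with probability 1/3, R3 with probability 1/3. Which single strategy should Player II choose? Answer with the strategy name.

If Player II plays C1, Player I's expected payoff is (1/3)·1 + (1/3)·1 + (1/3)·1 = 1.
If Player II plays C2, Player I's expected payoff is (1/3)·(-4) + (1/3)·1 + (1/3)·0 = -1.
If Player II plays C3, Player I's expected payoff is (1/3)·4 + (1/3)·6 + (1/3)·3 = 13/3.
Player II minimizes Player I's payoff; the smallest is -1, so the best response is C2.

C2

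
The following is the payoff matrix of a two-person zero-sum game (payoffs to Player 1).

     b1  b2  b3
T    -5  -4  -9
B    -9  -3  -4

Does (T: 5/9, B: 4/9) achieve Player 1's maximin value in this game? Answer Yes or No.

Yes

Against b1 this mix gives (5/9)·(-5) + (4/9)·(-9) = -61/9.
Against b2 this mix gives (5/9)·(-4) + (4/9)·(-3) = -32/9.
Against b3 this mix gives (5/9)·(-9) + (4/9)·(-4) = -61/9.
All of Player 2's active replies (b1, b3) yield -61/9, and no column does worse for Player 1. The mix makes Player 2 indifferent and guarantees -61/9, so it is optimal.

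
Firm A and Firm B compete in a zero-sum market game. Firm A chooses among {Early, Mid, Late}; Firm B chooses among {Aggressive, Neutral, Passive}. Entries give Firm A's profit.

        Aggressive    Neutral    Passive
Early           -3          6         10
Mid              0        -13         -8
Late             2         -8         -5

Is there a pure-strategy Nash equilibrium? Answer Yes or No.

No

Row minima: Early → -3, Mid → -13, Late → -8; maximin = -3.
Column maxima: Aggressive → 2, Neutral → 6, Passive → 10; minimax = 2.
-3 ≠ 2, so no pure-strategy equilibrium exists.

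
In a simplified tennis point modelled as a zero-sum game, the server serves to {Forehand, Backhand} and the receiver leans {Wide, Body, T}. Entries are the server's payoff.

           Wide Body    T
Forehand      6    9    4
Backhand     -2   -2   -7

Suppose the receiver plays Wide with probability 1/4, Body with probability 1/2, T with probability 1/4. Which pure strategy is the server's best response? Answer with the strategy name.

Expected payoff of Forehand: (1/4)·6 + (1/2)·9 + (1/4)·4 = 7.
Expected payoff of Backhand: (1/4)·(-2) + (1/2)·(-2) + (1/4)·(-7) = -13/4.
The largest is 7, so the server's best response is Forehand.

Forehand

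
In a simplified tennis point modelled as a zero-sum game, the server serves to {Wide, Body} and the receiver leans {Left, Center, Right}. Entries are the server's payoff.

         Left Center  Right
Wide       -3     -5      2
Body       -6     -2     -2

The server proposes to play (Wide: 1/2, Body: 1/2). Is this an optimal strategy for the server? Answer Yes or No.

Against Left this mix gives (1/2)·(-3) + (1/2)·(-6) = -9/2.
Against Center this mix gives (1/2)·(-5) + (1/2)·(-2) = -7/2.
Against Right this mix gives (1/2)·2 + (1/2)·(-2) = 0.
The receiver will play Left, holding the server to -9/2. Shifting weight toward the row that does better against Left would raise this floor (the equalizing mix achieves -4 against both Left and Center), so the proposed strategy is not optimal.

No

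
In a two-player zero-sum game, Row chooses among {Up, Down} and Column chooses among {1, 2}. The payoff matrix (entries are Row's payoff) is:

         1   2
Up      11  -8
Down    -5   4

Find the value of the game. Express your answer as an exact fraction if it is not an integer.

1/7

Row minima: Up → -8, Down → -5; maximin = -5.
Column maxima: 1 → 11, 2 → 4; minimax = 4.
-5 ≠ 4, so there is no saddle point; optimal play is mixed.
Let Row play Up with probability p. Expected payoff against 1: 11p + (-5)(1−p) = 16p − 5; against 2: (-8)p + 4(1−p) = −12p + 4.
Setting these equal: 16p − 5 = −12p + 4 ⇒ 28p = 9 ⇒ p = 9/28, and the value is (16)·(9/28) − 5 = 1/7.
For Column: with q = P(1), equating Up's and Down's payoffs gives 19q − 8 = −9q + 4 ⇒ q = 3/7.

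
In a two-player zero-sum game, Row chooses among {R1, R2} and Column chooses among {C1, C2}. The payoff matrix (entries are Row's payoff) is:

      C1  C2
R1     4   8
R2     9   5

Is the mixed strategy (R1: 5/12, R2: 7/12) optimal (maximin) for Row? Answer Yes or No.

No

Against C1 this mix gives (5/12)·4 + (7/12)·9 = 83/12.
Against C2 this mix gives (5/12)·8 + (7/12)·5 = 25/4.
Column will play C2, holding Row to 25/4. Shifting weight toward the row that does better against C2 would raise this floor (the equalizing mix achieves 13/2 against both C2 and C1), so the proposed strategy is not optimal.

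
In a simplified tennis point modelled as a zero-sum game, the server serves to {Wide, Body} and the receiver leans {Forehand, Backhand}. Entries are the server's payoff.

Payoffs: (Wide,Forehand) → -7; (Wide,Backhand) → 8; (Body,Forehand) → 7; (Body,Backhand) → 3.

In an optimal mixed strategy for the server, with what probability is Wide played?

4/19

Row minima: Wide → -7, Body → 3; maximin = 3.
Column maxima: Forehand → 7, Backhand → 8; minimax = 7.
3 ≠ 7, so there is no saddle point; optimal play is mixed.
Let the server play Wide with probability p. Expected payoff against Forehand: (-7)p + 7(1−p) = −14p + 7; against Backhand: 8p + 3(1−p) = 5p + 3.
Setting these equal: −14p + 7 = 5p + 3 ⇒ −19p = -4 ⇒ p = 4/19, and the value is (-14)·(4/19) + 7 = 77/19.
For the receiver: with q = P(Forehand), equating Wide's and Body's payoffs gives −15q + 8 = 4q + 3 ⇒ q = 5/19.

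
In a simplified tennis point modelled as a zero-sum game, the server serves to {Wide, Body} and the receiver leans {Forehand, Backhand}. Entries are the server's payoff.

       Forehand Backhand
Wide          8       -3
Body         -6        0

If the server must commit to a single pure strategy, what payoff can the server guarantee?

-3

Row minima: Wide → -3, Body → -6.
The best of these is -3.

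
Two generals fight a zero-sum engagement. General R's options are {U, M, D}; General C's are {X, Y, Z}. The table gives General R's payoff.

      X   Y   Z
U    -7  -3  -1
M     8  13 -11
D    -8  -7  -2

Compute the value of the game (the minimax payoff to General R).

Row minima: U → -7, M → -11, D → -8; maximin = -7.
Column maxima: X → 8, Y → 13, Z → -1; minimax = -1.
-7 ≠ -1, so there is no saddle point; optimal play is mixed.
D is strictly dominated by U, so General R never plays it.
Y is strictly dominated by X (it gives General R strictly more in every row), so General C never plays it.
On the remaining 2×2 (U, M vs X, Z):
Let General R play U with probability p. Expected payoff against X: (-7)p + 8(1−p) = −15p + 8; against Z: (-1)p + (-11)(1−p) = 10p − 11.
Setting these equal: −15p + 8 = 10p − 11 ⇒ −25p = -19 ⇒ p = 19/25, and the value is (-15)·(19/25) + 8 = -17/5.
For General C: with q = P(X), equating U's and M's payoffs gives −6q − 1 = 19q − 11 ⇒ q = 2/5.

-17/5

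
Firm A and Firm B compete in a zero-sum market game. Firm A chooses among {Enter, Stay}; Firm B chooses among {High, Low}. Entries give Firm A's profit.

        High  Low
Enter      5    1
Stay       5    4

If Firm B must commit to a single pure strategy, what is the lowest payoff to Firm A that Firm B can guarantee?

4

Column maxima: High → 5, Low → 4.
The smallest of these is 4.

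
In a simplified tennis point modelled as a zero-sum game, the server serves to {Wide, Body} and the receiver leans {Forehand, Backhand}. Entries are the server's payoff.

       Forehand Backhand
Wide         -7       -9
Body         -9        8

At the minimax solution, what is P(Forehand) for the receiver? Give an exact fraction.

17/19

Row minima: Wide → -9, Body → -9; maximin = -9.
Column maxima: Forehand → -7, Backhand → 8; minimax = -7.
-9 ≠ -7, so there is no saddle point; optimal play is mixed.
Let the server play Wide with probability p. Expected payoff against Forehand: (-7)p + (-9)(1−p) = 2p − 9; against Backhand: (-9)p + 8(1−p) = −17p + 8.
Setting these equal: 2p − 9 = −17p + 8 ⇒ 19p = 17 ⇒ p = 17/19, and the value is (2)·(17/19) − 9 = -137/19.
For the receiver: with q = P(Forehand), equating Wide's and Body's payoffs gives 2q − 9 = −17q + 8 ⇒ q = 17/19.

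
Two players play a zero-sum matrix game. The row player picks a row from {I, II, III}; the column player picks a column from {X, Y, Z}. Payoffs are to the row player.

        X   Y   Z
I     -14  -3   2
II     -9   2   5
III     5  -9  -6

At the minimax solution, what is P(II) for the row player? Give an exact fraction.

Row minima: I → -14, II → -9, III → -9; maximin = -9.
Column maxima: X → 5, Y → 2, Z → 5; minimax = 2.
-9 ≠ 2, so there is no saddle point; optimal play is mixed.
I is strictly dominated by II, so the row player never plays it.
Z is strictly dominated by Y (it gives the row player strictly more in every row), so the column player never plays it.
On the remaining 2×2 (II, III vs X, Y):
Let the row player play II with probability p. Expected payoff against X: (-9)p + 5(1−p) = −14p + 5; against Y: 2p + (-9)(1−p) = 11p − 9.
Setting these equal: −14p + 5 = 11p − 9 ⇒ −25p = -14 ⇒ p = 14/25, and the value is (-14)·(14/25) + 5 = -71/25.
For the column player: with q = P(X), equating II's and III's payoffs gives −11q + 2 = 14q − 9 ⇒ q = 11/25.

14/25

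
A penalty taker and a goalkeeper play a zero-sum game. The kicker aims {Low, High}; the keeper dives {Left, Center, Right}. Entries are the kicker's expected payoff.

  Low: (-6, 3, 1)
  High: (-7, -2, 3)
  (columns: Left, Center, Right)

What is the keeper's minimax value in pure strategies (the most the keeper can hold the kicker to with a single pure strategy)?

-6

Column maxima: Left → -6, Center → 3, Right → 3.
The smallest of these is -6.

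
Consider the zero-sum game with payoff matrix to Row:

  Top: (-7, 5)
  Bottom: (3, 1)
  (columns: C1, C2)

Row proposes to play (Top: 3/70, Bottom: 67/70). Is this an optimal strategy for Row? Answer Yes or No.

Against C1 this mix gives (3/70)·(-7) + (67/70)·3 = 18/7.
Against C2 this mix gives (3/70)·5 + (67/70)·1 = 41/35.
Column will play C2, holding Row to 41/35. Shifting weight toward the row that does better against C2 would raise this floor (the equalizing mix achieves 11/7 against both C2 and C1), so the proposed strategy is not optimal.

No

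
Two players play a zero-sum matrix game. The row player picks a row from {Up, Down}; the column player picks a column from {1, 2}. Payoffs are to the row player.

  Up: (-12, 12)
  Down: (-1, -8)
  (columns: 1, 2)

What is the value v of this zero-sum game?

Row minima: Up → -12, Down → -8; maximin = -8.
Column maxima: 1 → -1, 2 → 12; minimax = -1.
-8 ≠ -1, so there is no saddle point; optimal play is mixed.
Let the row player play Up with probability p. Expected payoff against 1: (-12)p + (-1)(1−p) = −11p − 1; against 2: 12p + (-8)(1−p) = 20p − 8.
Setting these equal: −11p − 1 = 20p − 8 ⇒ −31p = -7 ⇒ p = 7/31, and the value is (-11)·(7/31) − 1 = -108/31.
For the column player: with q = P(1), equating Up's and Down's payoffs gives −24q + 12 = 7q − 8 ⇒ q = 20/31.

-108/31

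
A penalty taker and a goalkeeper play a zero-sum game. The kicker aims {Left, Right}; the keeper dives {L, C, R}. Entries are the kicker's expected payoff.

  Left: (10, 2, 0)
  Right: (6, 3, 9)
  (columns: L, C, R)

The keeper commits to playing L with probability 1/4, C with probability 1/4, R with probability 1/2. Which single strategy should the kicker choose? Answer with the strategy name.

Right

Expected payoff of Left: (1/4)·10 + (1/4)·2 + (1/2)·0 = 3.
Expected payoff of Right: (1/4)·6 + (1/4)·3 + (1/2)·9 = 27/4.
The largest is 27/4, so the kicker's best response is Right.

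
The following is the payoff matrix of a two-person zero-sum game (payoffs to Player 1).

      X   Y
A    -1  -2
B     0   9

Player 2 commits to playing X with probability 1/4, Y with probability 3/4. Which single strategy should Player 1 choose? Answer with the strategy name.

Expected payoff of A: (1/4)·(-1) + (3/4)·(-2) = -7/4.
Expected payoff of B: (1/4)·0 + (3/4)·9 = 27/4.
The largest is 27/4, so Player 1's best response is B.

B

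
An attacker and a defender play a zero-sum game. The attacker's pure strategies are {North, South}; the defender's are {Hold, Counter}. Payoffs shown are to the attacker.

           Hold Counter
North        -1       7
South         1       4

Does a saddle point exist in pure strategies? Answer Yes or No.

Row minima: North → -1, South → 1; maximin = 1.
Column maxima: Hold → 1, Counter → 7; minimax = 1.
maximin = minimax = 1, so a saddle point exists.

Yes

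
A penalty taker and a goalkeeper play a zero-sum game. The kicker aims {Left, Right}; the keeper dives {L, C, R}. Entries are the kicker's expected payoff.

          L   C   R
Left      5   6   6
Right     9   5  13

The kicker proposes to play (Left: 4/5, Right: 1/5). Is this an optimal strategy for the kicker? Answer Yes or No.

Yes

Against L this mix gives (4/5)·5 + (1/5)·9 = 29/5.
Against C this mix gives (4/5)·6 + (1/5)·5 = 29/5.
Against R this mix gives (4/5)·6 + (1/5)·13 = 37/5.
All of the keeper's active replies (L, C) yield 29/5, and no column does worse for the kicker. The mix makes the keeper indifferent and guarantees 29/5, so it is optimal.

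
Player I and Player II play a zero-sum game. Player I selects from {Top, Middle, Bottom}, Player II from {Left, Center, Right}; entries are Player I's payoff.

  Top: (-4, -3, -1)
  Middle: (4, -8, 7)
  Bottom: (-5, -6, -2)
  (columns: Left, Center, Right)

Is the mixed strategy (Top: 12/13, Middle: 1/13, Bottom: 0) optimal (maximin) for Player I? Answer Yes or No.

Yes

Against Left this mix gives (12/13)·(-4) + (1/13)·4 = -44/13.
Against Center this mix gives (12/13)·(-3) + (1/13)·(-8) = -44/13.
Against Right this mix gives (12/13)·(-1) + (1/13)·7 = -5/13.
All of Player II's active replies (Left, Center) yield -44/13, and no column does worse for Player I. The mix makes Player II indifferent and guarantees -44/13, so it is optimal.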